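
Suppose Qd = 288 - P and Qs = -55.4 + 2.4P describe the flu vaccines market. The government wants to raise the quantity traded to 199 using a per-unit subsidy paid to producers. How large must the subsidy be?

At Q = 199, invert demand for the buyer price: Pb = (288 − 199)/1 = 89; invert supply for the seller price: Ps = (199 − (-55.4))/2.4 = 106.
The subsidy must fill the gap: s = Ps − Pb = 106 − 89 = 17.

Required subsidy s = 17 per unit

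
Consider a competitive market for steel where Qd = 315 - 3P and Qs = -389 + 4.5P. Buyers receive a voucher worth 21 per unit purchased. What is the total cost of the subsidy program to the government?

Government cost = 1495.2

Pre-subsidy: 315 - 3P = -389 + 4.5P gives P* = 1408/15, Q* = 33.4.
With the rebate, buyers effectively pay Pb = Ps − 21, where Ps is the price sellers receive.
Demand in terms of Ps becomes Qd = 315 − 3(Ps − 21) = 378 - 3Ps. Setting this equal to supply: 378 - 3Ps = -389 + 4.5Ps, so Ps = 1534/15.
Buyers pay Pb = 1534/15 − 21 = 1219/15; Q' = -389 + 4.5·(1534/15) = 71.2.
Government outlay = subsidy × quantity = 21 × 71.2 = 1495.2.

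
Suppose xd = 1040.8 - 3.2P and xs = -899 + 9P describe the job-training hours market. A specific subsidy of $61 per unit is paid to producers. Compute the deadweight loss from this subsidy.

Pre-subsidy: 1040.8 - 3.2P = -899 + 9P gives P* = 159, x* = 532.
With the subsidy, sellers receive Ps = Pb + 61 for each unit, where Pb is the price buyers pay.
Supply in terms of Pb becomes xs = -899 + 9(Pb + 61) = -350 + 9Pb. Setting this equal to demand: 1040.8 - 3.2Pb = -350 + 9Pb, so Pb = 114.
Sellers receive Ps = 114 + 61 = 175; x' = 1040.8 − 3.2·114 = 676.
The subsidy expands output by 676 − 532 = 144 past the efficient level; on those units the gap between marginal cost and willingness to pay runs from 0 up to 61.
DWL = ½ × 61 × 144 = 4392.

Deadweight loss = $4392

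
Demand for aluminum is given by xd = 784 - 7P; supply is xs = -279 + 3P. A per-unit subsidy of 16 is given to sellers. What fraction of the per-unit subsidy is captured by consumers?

Pre-subsidy: 784 - 7P = -279 + 3P gives P* = 106.3, x* = 39.9.
With the subsidy, sellers receive Ps = Pb + 16 for each unit, where Pb is the price buyers pay.
Supply in terms of Pb becomes xs = -279 + 3(Pb + 16) = -231 + 3Pb. Setting this equal to demand: 784 - 7Pb = -231 + 3Pb, so Pb = 101.5.
Sellers receive Ps = 101.5 + 16 = 117.5; x' = 784 − 7·101.5 = 73.5.
Buyers' price falls by P* − Pb = 106.3 − 101.5 = 4.8; sellers' price rises by Ps − P* = 117.5 − 106.3 = 11.2.
So consumers capture 4.8/16 = 0.3 of each unit of subsidy.

Consumer share = 0.3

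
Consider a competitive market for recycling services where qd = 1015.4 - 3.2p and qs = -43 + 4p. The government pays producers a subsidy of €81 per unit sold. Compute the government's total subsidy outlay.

Pre-subsidy: 1015.4 - 3.2p = -43 + 4p gives p* = 147, q* = 545.
With the subsidy, sellers receive ps = pb + 81 for each unit, where pb is the price buyers pay.
Supply in terms of pb becomes qs = -43 + 4(pb + 81) = 281 + 4pb. Setting this equal to demand: 1015.4 - 3.2pb = 281 + 4pb, so pb = 102.
Sellers receive ps = 102 + 81 = 183; q' = 1015.4 − 3.2·102 = 689.
Government outlay = subsidy × quantity = 81 × 689 = 55809.

Government cost = €55809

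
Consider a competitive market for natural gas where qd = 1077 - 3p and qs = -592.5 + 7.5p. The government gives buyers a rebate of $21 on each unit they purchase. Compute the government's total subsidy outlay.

Government cost = $13545

Pre-subsidy: 1077 - 3p = -592.5 + 7.5p gives p* = 159, q* = 600.
With the rebate, buyers effectively pay pb = ps − 21, where ps is the price sellers receive.
Demand in terms of ps becomes qd = 1077 − 3(ps − 21) = 1140 - 3ps. Setting this equal to supply: 1140 - 3ps = -592.5 + 7.5ps, so ps = 165.
Buyers pay pb = 165 − 21 = 144; q' = -592.5 + 7.5·165 = 645.
Government outlay = subsidy × quantity = 21 × 645 = 13545.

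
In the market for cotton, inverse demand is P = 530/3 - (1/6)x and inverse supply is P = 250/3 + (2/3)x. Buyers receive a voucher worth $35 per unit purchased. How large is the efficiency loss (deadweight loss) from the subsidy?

Deadweight loss = $735

Pre-subsidy: 530/3 - (1/6)x = 250/3 + (2/3)x gives x* = 112 and P* = 158.
With the rebate, buyers effectively pay Pb = Ps − 35, where Ps is the price sellers receive.
On the curves, Pb = 530/3 - (1/6)x and Ps = 250/3 + (2/3)x; the wedge Ps − Pb = 35 gives 250/3 + (2/3)x − (530/3 - (1/6)x) = 35, so x' = 154.
Then Pb = 530/3 − (1/6)·154 = 151 and Ps = 250/3 + (2/3)·154 = 186.
The subsidy expands output by 154 − 112 = 42 past the efficient level; on those units the gap between marginal cost and willingness to pay runs from 0 up to 35.
DWL = ½ × 35 × 42 = 735.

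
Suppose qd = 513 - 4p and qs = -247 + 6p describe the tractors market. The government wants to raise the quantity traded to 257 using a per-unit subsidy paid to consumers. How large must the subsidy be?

At q = 257, invert demand for the buyer price: pb = (513 − 257)/4 = 64; invert supply for the seller price: ps = (257 − (-247))/6 = 84.
The subsidy must fill the gap: s = ps − pb = 84 − 64 = 20.

Required subsidy s = 20 per unit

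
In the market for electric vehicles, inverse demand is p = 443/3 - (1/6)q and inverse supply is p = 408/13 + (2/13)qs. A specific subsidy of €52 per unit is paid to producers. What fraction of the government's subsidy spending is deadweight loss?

Pre-subsidy: 443/3 - (1/6)q = 408/13 + (2/13)q gives q* = 362.8 and p* = 87.2.
With the subsidy, sellers receive ps = pb + 52 for each unit, where pb is the price buyers pay.
On the curves, pb = 443/3 - (1/6)q and ps = 408/13 + (2/13)q; the wedge ps − pb = 52 gives 408/13 + (2/13)q − (443/3 - (1/6)q) = 52, so q' = 525.04.
Then pb = 443/3 − (1/6)·525.04 = 60.16 and ps = 408/13 + (2/13)·525.04 = 112.16.
ΔCS = ½(362.8 + 525.04)(87.2 − 60.16) = 12003.5968; ΔPS = ½(362.8 + 525.04)(112.16 − 87.2) = 11080.2432.
Government spending = 52 × 525.04 = 27302.08.
DWL = ½ × 52 × (525.04 − 362.8) = 4218.24; fraction = 4218.24 / 27302.08 = 1014/6563.

DWL / government spending = 1014/6563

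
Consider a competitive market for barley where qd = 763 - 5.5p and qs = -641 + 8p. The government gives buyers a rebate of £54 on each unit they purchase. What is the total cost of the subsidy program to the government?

Pre-subsidy: 763 - 5.5p = -641 + 8p gives p* = 104, q* = 191.
With the rebate, buyers effectively pay pb = ps − 54, where ps is the price sellers receive.
Demand in terms of ps becomes qd = 763 − 5.5(ps − 54) = 1060 - 5.5ps. Setting this equal to supply: 1060 - 5.5ps = -641 + 8ps, so ps = 126.
Buyers pay pb = 126 − 54 = 72; q' = -641 + 8·126 = 367.
Government outlay = subsidy × quantity = 54 × 367 = 19818.

Government cost = £19818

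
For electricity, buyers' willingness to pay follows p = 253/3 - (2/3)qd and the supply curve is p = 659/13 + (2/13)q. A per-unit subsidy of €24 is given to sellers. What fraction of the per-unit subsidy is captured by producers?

Producer share = 0.1875

Pre-subsidy: 253/3 - (2/3)q = 659/13 + (2/13)q gives q* = 41 and p* = 57.
With the subsidy, sellers receive ps = pb + 24 for each unit, where pb is the price buyers pay.
On the curves, pb = 253/3 - (2/3)q and ps = 659/13 + (2/13)q; the wedge ps − pb = 24 gives 659/13 + (2/13)q − (253/3 - (2/3)q) = 24, so q' = 70.25.
Then pb = 253/3 − (2/3)·70.25 = 37.5 and ps = 659/13 + (2/13)·70.25 = 61.5.
Buyers' price falls by p* − pb = 57 − 37.5 = 19.5; sellers' price rises by ps − p* = 61.5 − 57 = 4.5.
So producers capture 4.5/24 = 0.1875 of each unit of subsidy.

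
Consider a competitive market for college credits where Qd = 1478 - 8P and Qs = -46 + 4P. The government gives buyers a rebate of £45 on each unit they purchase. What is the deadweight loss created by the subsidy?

Pre-subsidy: 1478 - 8P = -46 + 4P gives P* = 127, Q* = 462.
With the rebate, buyers effectively pay Pb = Ps − 45, where Ps is the price sellers receive.
Demand in terms of Ps becomes Qd = 1478 − 8(Ps − 45) = 1838 - 8Ps. Setting this equal to supply: 1838 - 8Ps = -46 + 4Ps, so Ps = 157.
Buyers pay Pb = 157 − 45 = 112; Q' = -46 + 4·157 = 582.
The subsidy expands output by 582 − 462 = 120 past the efficient level; on those units the gap between marginal cost and willingness to pay runs from 0 up to 45.
DWL = ½ × 45 × 120 = 2700.

Deadweight loss = £2700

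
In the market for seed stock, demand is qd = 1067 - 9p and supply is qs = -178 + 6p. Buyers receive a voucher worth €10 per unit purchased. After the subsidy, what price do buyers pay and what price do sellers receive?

Buyers pay €79; sellers receive €89

Pre-subsidy: 1067 - 9p = -178 + 6p gives p* = 83, q* = 320.
With the rebate, buyers effectively pay pb = ps − 10, where ps is the price sellers receive.
Demand in terms of ps becomes qd = 1067 − 9(ps − 10) = 1157 - 9ps. Setting this equal to supply: 1157 - 9ps = -178 + 6ps, so ps = 89.
Buyers pay pb = 89 − 10 = 79; q' = -178 + 6·89 = 356.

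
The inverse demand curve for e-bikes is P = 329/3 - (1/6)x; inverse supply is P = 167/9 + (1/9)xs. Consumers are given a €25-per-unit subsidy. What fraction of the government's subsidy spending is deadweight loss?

DWL / government spending = 45/418

Pre-subsidy: 329/3 - (1/6)x = 167/9 + (1/9)x gives x* = 328 and P* = 55.
With the rebate, buyers effectively pay Pb = Ps − 25, where Ps is the price sellers receive.
On the curves, Pb = 329/3 - (1/6)x and Ps = 167/9 + (1/9)x; the wedge Ps − Pb = 25 gives 167/9 + (1/9)x − (329/3 - (1/6)x) = 25, so x' = 418.
Then Pb = 329/3 − (1/6)·418 = 40 and Ps = 167/9 + (1/9)·418 = 65.
ΔCS = ½(328 + 418)(55 − 40) = 5595; ΔPS = ½(328 + 418)(65 − 55) = 3730.
Government spending = 25 × 418 = 10450.
DWL = ½ × 25 × (418 − 328) = 1125; fraction = 1125 / 10450 = 45/418.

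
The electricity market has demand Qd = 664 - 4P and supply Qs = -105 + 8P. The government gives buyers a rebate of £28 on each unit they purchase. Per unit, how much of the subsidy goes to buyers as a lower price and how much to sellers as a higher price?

Pre-subsidy: 664 - 4P = -105 + 8P gives P* = 769/12, Q* = 1223/3.
With the rebate, buyers effectively pay Pb = Ps − 28, where Ps is the price sellers receive.
Demand in terms of Ps becomes Qd = 664 − 4(Ps − 28) = 776 - 4Ps. Setting this equal to supply: 776 - 4Ps = -105 + 8Ps, so Ps = 881/12.
Buyers pay Pb = 881/12 − 28 = 545/12; Q' = -105 + 8·(881/12) = 1447/3.
Buyers' price falls by P* − Pb = 769/12 − 545/12 = 56/3; sellers' price rises by Ps − P* = 881/12 − 769/12 = 28/3.

Buyers gain 56/3 per unit; sellers gain 28/3 per unit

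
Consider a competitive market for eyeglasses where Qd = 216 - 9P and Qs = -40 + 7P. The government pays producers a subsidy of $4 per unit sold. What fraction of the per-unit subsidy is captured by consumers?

Pre-subsidy: 216 - 9P = -40 + 7P gives P* = 16, Q* = 72.
With the subsidy, sellers receive Ps = Pb + 4 for each unit, where Pb is the price buyers pay.
Supply in terms of Pb becomes Qs = -40 + 7(Pb + 4) = -12 + 7Pb. Setting this equal to demand: 216 - 9Pb = -12 + 7Pb, so Pb = 14.25.
Sellers receive Ps = 14.25 + 4 = 18.25; Q' = 216 − 9·14.25 = 87.75.
Buyers' price falls by P* − Pb = 16 − 14.25 = 1.75; sellers' price rises by Ps − P* = 18.25 − 16 = 2.25.
So consumers capture 1.75/4 = 0.4375 of each unit of subsidy.

Consumer share = 0.4375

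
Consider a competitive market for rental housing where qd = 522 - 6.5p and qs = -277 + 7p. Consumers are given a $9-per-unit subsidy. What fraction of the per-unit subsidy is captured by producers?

Pre-subsidy: 522 - 6.5p = -277 + 7p gives p* = 1598/27, q* = 3707/27.
With the rebate, buyers effectively pay pb = ps − 9, where ps is the price sellers receive.
Demand in terms of ps becomes qd = 522 − 6.5(ps − 9) = 580.5 - 6.5ps. Setting this equal to supply: 580.5 - 6.5ps = -277 + 7ps, so ps = 1715/27.
Buyers pay pb = 1715/27 − 9 = 1472/27; q' = -277 + 7·(1715/27) = 4526/27.
Buyers' price falls by p* − pb = 1598/27 − 1472/27 = 14/3; sellers' price rises by ps − p* = 1715/27 − 1598/27 = 13/3.
So producers capture (13/3)/9 = 13/27 of each unit of subsidy.

Producer share = 13/27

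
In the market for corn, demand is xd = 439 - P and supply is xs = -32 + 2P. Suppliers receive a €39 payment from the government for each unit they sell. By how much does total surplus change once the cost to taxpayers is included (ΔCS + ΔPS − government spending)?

Net change in total surplus = -€507

Pre-subsidy: 439 - P = -32 + 2P gives P* = 157, x* = 282.
With the subsidy, sellers receive Ps = Pb + 39 for each unit, where Pb is the price buyers pay.
Supply in terms of Pb becomes xs = -32 + 2(Pb + 39) = 46 + 2Pb. Setting this equal to demand: 439 - Pb = 46 + 2Pb, so Pb = 131.
Sellers receive Ps = 131 + 39 = 170; x' = 439 − 1·131 = 308.
ΔCS = ½(282 + 308)(157 − 131) = 7670; ΔPS = ½(282 + 308)(170 − 157) = 3835.
Government spending = 39 × 308 = 12012.
Net change = 7670 + 3835 − 12012 = -507. The loss equals the DWL triangle ½·39·26.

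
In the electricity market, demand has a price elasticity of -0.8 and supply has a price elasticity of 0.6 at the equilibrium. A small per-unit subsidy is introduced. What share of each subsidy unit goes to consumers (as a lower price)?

For a small subsidy around the equilibrium, the benefit split depends on the relative slopes, which at a point are proportional to the elasticities.
Buyer share = εs/(εs + |εd|) = 0.6/(0.6 + 0.8) = 3/7; seller share = |εd|/(εs + |εd|) = 4/7.

Consumer share = 3/7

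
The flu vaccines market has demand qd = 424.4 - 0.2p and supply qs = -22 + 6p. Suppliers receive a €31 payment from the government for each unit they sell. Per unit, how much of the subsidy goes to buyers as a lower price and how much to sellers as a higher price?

Pre-subsidy: 424.4 - 0.2p = -22 + 6p gives p* = 72, q* = 410.
With the subsidy, sellers receive ps = pb + 31 for each unit, where pb is the price buyers pay.
Supply in terms of pb becomes qs = -22 + 6(pb + 31) = 164 + 6pb. Setting this equal to demand: 424.4 - 0.2pb = 164 + 6pb, so pb = 42.
Sellers receive ps = 42 + 31 = 73; q' = 424.4 − 0.2·42 = 416.
Buyers' price falls by p* − pb = 72 − 42 = 30; sellers' price rises by ps − p* = 73 − 72 = 1.

Buyers gain €30 per unit; sellers gain €1 per unit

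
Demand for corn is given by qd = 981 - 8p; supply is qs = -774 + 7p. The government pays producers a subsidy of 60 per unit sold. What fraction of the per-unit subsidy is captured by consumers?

Consumer share = 7/15

Pre-subsidy: 981 - 8p = -774 + 7p gives p* = 117, q* = 45.
With the subsidy, sellers receive ps = pb + 60 for each unit, where pb is the price buyers pay.
Supply in terms of pb becomes qs = -774 + 7(pb + 60) = -354 + 7pb. Setting this equal to demand: 981 - 8pb = -354 + 7pb, so pb = 89.
Sellers receive ps = 89 + 60 = 149; q' = 981 − 8·89 = 269.
Buyers' price falls by p* − pb = 117 − 89 = 28; sellers' price rises by ps − p* = 149 − 117 = 32.
So consumers capture 28/60 = 7/15 of each unit of subsidy.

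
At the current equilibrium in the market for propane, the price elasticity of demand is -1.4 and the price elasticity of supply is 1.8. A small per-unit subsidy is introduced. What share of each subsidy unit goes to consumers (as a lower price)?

Consumer share = 0.5625

For a small subsidy around the equilibrium, the benefit split depends on the relative slopes, which at a point are proportional to the elasticities.
Buyer share = εs/(εs + |εd|) = 1.8/(1.8 + 1.4) = 0.5625; seller share = |εd|/(εs + |εd|) = 0.4375.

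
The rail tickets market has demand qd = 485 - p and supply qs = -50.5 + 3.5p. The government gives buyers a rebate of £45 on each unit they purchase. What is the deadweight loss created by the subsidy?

Deadweight loss = £787.5

Pre-subsidy: 485 - p = -50.5 + 3.5p gives p* = 119, q* = 366.
With the rebate, buyers effectively pay pb = ps − 45, where ps is the price sellers receive.
Demand in terms of ps becomes qd = 485 − 1(ps − 45) = 530 - ps. Setting this equal to supply: 530 - ps = -50.5 + 3.5ps, so ps = 129.
Buyers pay pb = 129 − 45 = 84; q' = -50.5 + 3.5·129 = 401.
The subsidy expands output by 401 − 366 = 35 past the efficient level; on those units the gap between marginal cost and willingness to pay runs from 0 up to 45.
DWL = ½ × 45 × 35 = 787.5.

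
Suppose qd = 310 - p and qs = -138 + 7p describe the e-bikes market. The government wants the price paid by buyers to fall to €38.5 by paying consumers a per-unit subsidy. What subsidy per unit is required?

Required subsidy s = €20 per unit

At a buyer price of 38.5, quantity demanded is 310 − 1·38.5 = 271.5.
Sellers supply 271.5 only when they receive ps with -138 + 7·ps = 271.5, i.e. ps = 58.5.
s = ps − pb = 58.5 − 38.5 = 20.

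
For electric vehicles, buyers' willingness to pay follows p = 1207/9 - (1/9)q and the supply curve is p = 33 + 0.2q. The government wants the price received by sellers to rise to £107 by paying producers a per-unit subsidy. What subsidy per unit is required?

Required subsidy s = £14 per unit

At a seller price of 107, quantity supplied is -165 + 5·107 = 370.
Buyers absorb 370 only when they pay pb = 1207/9 − (1/9)·370 = 93.
s = ps − pb = 107 − 93 = 14.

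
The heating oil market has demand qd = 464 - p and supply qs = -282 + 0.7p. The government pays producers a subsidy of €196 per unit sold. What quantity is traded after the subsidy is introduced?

Pre-subsidy: 464 - p = -282 + 0.7p gives p* = 7460/17, q* = 428/17.
With the subsidy, sellers receive ps = pb + 196 for each unit, where pb is the price buyers pay.
Supply in terms of pb becomes qs = -282 + 0.7(pb + 196) = -144.8 + 0.7pb. Setting this equal to demand: 464 - pb = -144.8 + 0.7pb, so pb = 6088/17.
Sellers receive ps = 6088/17 + 196 = 9420/17; q' = 464 − 1·(6088/17) = 1800/17.

q' = 1800/17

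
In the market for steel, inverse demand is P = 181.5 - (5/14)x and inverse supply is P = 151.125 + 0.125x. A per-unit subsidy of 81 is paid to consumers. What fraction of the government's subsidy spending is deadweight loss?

Pre-subsidy: 181.5 - (5/14)x = 151.125 + 0.125x gives x* = 63 and P* = 159.
With the rebate, buyers effectively pay Pb = Ps − 81, where Ps is the price sellers receive.
On the curves, Pb = 181.5 - (5/14)x and Ps = 151.125 + 0.125x; the wedge Ps − Pb = 81 gives 151.125 + 0.125x − (181.5 - (5/14)x) = 81, so x' = 231.
Then Pb = 181.5 − (5/14)·231 = 99 and Ps = 151.125 + 0.125·231 = 180.
ΔCS = ½(63 + 231)(159 − 99) = 8820; ΔPS = ½(63 + 231)(180 − 159) = 3087.
Government spending = 81 × 231 = 18711.
DWL = ½ × 81 × (231 − 63) = 6804; fraction = 6804 / 18711 = 4/11.

DWL / government spending = 4/11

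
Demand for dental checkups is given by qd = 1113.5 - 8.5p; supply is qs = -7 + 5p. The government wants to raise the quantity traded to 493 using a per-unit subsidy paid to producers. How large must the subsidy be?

Required subsidy s = 27 per unit

At q = 493, invert demand for the buyer price: pb = (1113.5 − 493)/8.5 = 73; invert supply for the seller price: ps = (493 − (-7))/5 = 100.
The subsidy must fill the gap: s = ps − pb = 100 − 73 = 27.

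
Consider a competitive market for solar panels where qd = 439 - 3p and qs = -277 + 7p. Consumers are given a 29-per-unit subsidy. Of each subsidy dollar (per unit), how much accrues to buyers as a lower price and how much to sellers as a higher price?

Buyers gain 20.3 per unit; sellers gain 8.7 per unit

Pre-subsidy: 439 - 3p = -277 + 7p gives p* = 71.6, q* = 224.2.
With the rebate, buyers effectively pay pb = ps − 29, where ps is the price sellers receive.
Demand in terms of ps becomes qd = 439 − 3(ps − 29) = 526 - 3ps. Setting this equal to supply: 526 - 3ps = -277 + 7ps, so ps = 80.3.
Buyers pay pb = 80.3 − 29 = 51.3; q' = -277 + 7·80.3 = 285.1.
Buyers' price falls by p* − pb = 71.6 − 51.3 = 20.3; sellers' price rises by ps − p* = 80.3 − 71.6 = 8.7.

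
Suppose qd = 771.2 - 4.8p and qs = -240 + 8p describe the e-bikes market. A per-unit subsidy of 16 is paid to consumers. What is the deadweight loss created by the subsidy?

Deadweight loss = 384

Pre-subsidy: 771.2 - 4.8p = -240 + 8p gives p* = 79, q* = 392.
With the rebate, buyers effectively pay pb = ps − 16, where ps is the price sellers receive.
Demand in terms of ps becomes qd = 771.2 − 4.8(ps − 16) = 848 - 4.8ps. Setting this equal to supply: 848 - 4.8ps = -240 + 8ps, so ps = 85.
Buyers pay pb = 85 − 16 = 69; q' = -240 + 8·85 = 440.
The subsidy expands output by 440 − 392 = 48 past the efficient level; on those units the gap between marginal cost and willingness to pay runs from 0 up to 16.
DWL = ½ × 16 × 48 = 384.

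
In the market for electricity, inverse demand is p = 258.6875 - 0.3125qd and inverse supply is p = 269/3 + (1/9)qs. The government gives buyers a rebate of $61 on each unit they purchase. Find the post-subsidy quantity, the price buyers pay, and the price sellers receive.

Pre-subsidy: 258.6875 - 0.3125q = 269/3 + (1/9)q gives q* = 399 and p* = 134.
With the rebate, buyers effectively pay pb = ps − 61, where ps is the price sellers receive.
On the curves, pb = 258.6875 - 0.3125q and ps = 269/3 + (1/9)q; the wedge ps − pb = 61 gives 269/3 + (1/9)q − (258.6875 - 0.3125q) = 61, so q' = 543.
Then pb = 258.6875 − 0.3125·543 = 89 and ps = 269/3 + (1/9)·543 = 150.

q' = 543; buyers pay $89; sellers receive $150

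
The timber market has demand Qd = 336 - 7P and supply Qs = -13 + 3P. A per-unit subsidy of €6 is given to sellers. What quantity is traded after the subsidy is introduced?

Q' = 104.3

Pre-subsidy: 336 - 7P = -13 + 3P gives P* = 34.9, Q* = 91.7.
With the subsidy, sellers receive Ps = Pb + 6 for each unit, where Pb is the price buyers pay.
Supply in terms of Pb becomes Qs = -13 + 3(Pb + 6) = 5 + 3Pb. Setting this equal to demand: 336 - 7Pb = 5 + 3Pb, so Pb = 33.1.
Sellers receive Ps = 33.1 + 6 = 39.1; Q' = 336 − 7·33.1 = 104.3.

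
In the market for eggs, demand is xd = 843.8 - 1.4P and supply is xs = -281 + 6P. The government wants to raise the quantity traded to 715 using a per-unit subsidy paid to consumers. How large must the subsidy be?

Required subsidy s = 74 per unit

At x = 715, invert demand for the buyer price: Pb = (843.8 − 715)/1.4 = 92; invert supply for the seller price: Ps = (715 − (-281))/6 = 166.
The subsidy must fill the gap: s = Ps − Pb = 166 − 92 = 74.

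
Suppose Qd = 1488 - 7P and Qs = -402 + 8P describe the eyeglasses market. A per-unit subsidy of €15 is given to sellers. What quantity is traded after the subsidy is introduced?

Pre-subsidy: 1488 - 7P = -402 + 8P gives P* = 126, Q* = 606.
With the subsidy, sellers receive Ps = Pb + 15 for each unit, where Pb is the price buyers pay.
Supply in terms of Pb becomes Qs = -402 + 8(Pb + 15) = -282 + 8Pb. Setting this equal to demand: 1488 - 7Pb = -282 + 8Pb, so Pb = 118.
Sellers receive Ps = 118 + 15 = 133; Q' = 1488 − 7·118 = 662.

Q' = 662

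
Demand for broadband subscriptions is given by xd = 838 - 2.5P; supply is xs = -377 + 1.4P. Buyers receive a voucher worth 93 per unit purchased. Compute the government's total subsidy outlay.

Pre-subsidy: 838 - 2.5P = -377 + 1.4P gives P* = 4050/13, x* = 769/13.
With the rebate, buyers effectively pay Pb = Ps − 93, where Ps is the price sellers receive.
Demand in terms of Ps becomes xd = 838 − 2.5(Ps − 93) = 1070.5 - 2.5Ps. Setting this equal to supply: 1070.5 - 2.5Ps = -377 + 1.4Ps, so Ps = 4825/13.
Buyers pay Pb = 4825/13 − 93 = 3616/13; x' = -377 + 1.4·(4825/13) = 1854/13.
Government outlay = subsidy × quantity = 93 × 1854/13 = 172422/13.

Government cost = 172422/13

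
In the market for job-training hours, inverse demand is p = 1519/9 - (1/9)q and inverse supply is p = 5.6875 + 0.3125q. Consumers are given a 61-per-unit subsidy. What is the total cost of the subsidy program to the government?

Government cost = 32269

Pre-subsidy: 1519/9 - (1/9)q = 5.6875 + 0.3125q gives q* = 385 and p* = 126.
With the rebate, buyers effectively pay pb = ps − 61, where ps is the price sellers receive.
On the curves, pb = 1519/9 - (1/9)q and ps = 5.6875 + 0.3125q; the wedge ps − pb = 61 gives 5.6875 + 0.3125q − (1519/9 - (1/9)q) = 61, so q' = 529.
Then pb = 1519/9 − (1/9)·529 = 110 and ps = 5.6875 + 0.3125·529 = 171.
Government outlay = subsidy × quantity = 61 × 529 = 32269.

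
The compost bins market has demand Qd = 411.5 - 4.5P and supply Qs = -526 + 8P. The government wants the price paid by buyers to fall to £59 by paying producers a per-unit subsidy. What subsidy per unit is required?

Required subsidy s = £25 per unit

At a buyer price of 59, quantity demanded is 411.5 − 4.5·59 = 146.
Sellers supply 146 only when they receive Ps with -526 + 8·Ps = 146, i.e. Ps = 84.
s = Ps − Pb = 84 − 59 = 25.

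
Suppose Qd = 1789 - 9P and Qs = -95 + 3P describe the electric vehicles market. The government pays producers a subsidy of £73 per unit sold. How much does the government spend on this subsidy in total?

Pre-subsidy: 1789 - 9P = -95 + 3P gives P* = 157, Q* = 376.
With the subsidy, sellers receive Ps = Pb + 73 for each unit, where Pb is the price buyers pay.
Supply in terms of Pb becomes Qs = -95 + 3(Pb + 73) = 124 + 3Pb. Setting this equal to demand: 1789 - 9Pb = 124 + 3Pb, so Pb = 138.75.
Sellers receive Ps = 138.75 + 73 = 211.75; Q' = 1789 − 9·138.75 = 540.25.
Government outlay = subsidy × quantity = 73 × 540.25 = 39438.25.

Government cost = £39438.25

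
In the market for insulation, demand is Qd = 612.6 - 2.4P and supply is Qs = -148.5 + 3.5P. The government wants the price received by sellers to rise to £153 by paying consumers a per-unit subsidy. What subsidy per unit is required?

Required subsidy s = £59 per unit

At a seller price of 153, quantity supplied is -148.5 + 3.5·153 = 387.
Buyers absorb 387 only when they pay Pb with 612.6 − 2.4·Pb = 387, i.e. Pb = 94.
s = Ps − Pb = 153 − 94 = 59.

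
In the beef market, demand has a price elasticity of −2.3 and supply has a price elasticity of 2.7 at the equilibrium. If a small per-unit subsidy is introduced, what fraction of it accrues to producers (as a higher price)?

Producer share = 0.46

For a small subsidy around the equilibrium, the benefit split depends on the relative slopes, which at a point are proportional to the elasticities.
Buyer share = εs/(εs + |εd|) = 2.7/(2.7 + 2.3) = 0.54; seller share = |εd|/(εs + |εd|) = 0.46.
So producers capture 0.46 of the subsidy.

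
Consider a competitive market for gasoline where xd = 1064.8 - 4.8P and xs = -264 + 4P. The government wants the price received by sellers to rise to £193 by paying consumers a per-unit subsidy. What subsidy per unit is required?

Required subsidy s = £77 per unit

At a seller price of 193, quantity supplied is -264 + 4·193 = 508.
Buyers absorb 508 only when they pay Pb with 1064.8 − 4.8·Pb = 508, i.e. Pb = 116.
s = Ps − Pb = 193 − 116 = 77.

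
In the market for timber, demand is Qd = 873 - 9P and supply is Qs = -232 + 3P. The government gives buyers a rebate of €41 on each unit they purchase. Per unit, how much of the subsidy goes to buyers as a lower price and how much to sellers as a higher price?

Pre-subsidy: 873 - 9P = -232 + 3P gives P* = 1105/12, Q* = 44.25.
With the rebate, buyers effectively pay Pb = Ps − 41, where Ps is the price sellers receive.
Demand in terms of Ps becomes Qd = 873 − 9(Ps − 41) = 1242 - 9Ps. Setting this equal to supply: 1242 - 9Ps = -232 + 3Ps, so Ps = 737/6.
Buyers pay Pb = 737/6 − 41 = 491/6; Q' = -232 + 3·(737/6) = 136.5.
Buyers' price falls by P* − Pb = 1105/12 − 491/6 = 10.25; sellers' price rises by Ps − P* = 737/6 − 1105/12 = 30.75.

Buyers gain €10.25 per unit; sellers gain €30.75 per unit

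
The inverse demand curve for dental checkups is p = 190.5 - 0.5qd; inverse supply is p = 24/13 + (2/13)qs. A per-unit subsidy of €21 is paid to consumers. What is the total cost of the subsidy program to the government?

Pre-subsidy: 190.5 - 0.5q = 24/13 + (2/13)q gives q* = 4905/17 and p* = 786/17.
With the rebate, buyers effectively pay pb = ps − 21, where ps is the price sellers receive.
On the curves, pb = 190.5 - 0.5q and ps = 24/13 + (2/13)q; the wedge ps − pb = 21 gives 24/13 + (2/13)q − (190.5 - 0.5q) = 21, so q' = 5451/17.
Then pb = 190.5 − 0.5·(5451/17) = 513/17 and ps = 24/13 + (2/13)·(5451/17) = 870/17.
Government outlay = subsidy × quantity = 21 × 5451/17 = 114471/17.

Government cost = 114471/17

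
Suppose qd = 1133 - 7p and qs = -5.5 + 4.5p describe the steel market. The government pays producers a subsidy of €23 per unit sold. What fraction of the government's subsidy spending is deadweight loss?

DWL / government spending = 63/1006

Pre-subsidy: 1133 - 7p = -5.5 + 4.5p gives p* = 99, q* = 440.
With the subsidy, sellers receive ps = pb + 23 for each unit, where pb is the price buyers pay.
Supply in terms of pb becomes qs = -5.5 + 4.5(pb + 23) = 98 + 4.5pb. Setting this equal to demand: 1133 - 7pb = 98 + 4.5pb, so pb = 90.
Sellers receive ps = 90 + 23 = 113; q' = 1133 − 7·90 = 503.
ΔCS = ½(440 + 503)(99 − 90) = 4243.5; ΔPS = ½(440 + 503)(113 − 99) = 6601.
Government spending = 23 × 503 = 11569.
DWL = ½ × 23 × (503 − 440) = 724.5; fraction = 724.5 / 11569 = 63/1006.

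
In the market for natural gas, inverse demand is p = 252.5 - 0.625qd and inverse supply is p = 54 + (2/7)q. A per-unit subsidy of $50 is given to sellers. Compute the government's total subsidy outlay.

Government cost = 695800/51

Pre-subsidy: 252.5 - 0.625q = 54 + (2/7)q gives q* = 11116/51 and p* = 5930/51.
With the subsidy, sellers receive ps = pb + 50 for each unit, where pb is the price buyers pay.
On the curves, pb = 252.5 - 0.625q and ps = 54 + (2/7)q; the wedge ps − pb = 50 gives 54 + (2/7)q − (252.5 - 0.625q) = 50, so q' = 13916/51.
Then pb = 252.5 − 0.625·(13916/51) = 4180/51 and ps = 54 + (2/7)·(13916/51) = 6730/51.
Government outlay = subsidy × quantity = 50 × 13916/51 = 695800/51.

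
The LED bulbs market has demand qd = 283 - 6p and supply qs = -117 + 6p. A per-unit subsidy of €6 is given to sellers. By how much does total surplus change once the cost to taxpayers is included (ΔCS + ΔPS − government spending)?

Net change in total surplus = -€54

Pre-subsidy: 283 - 6p = -117 + 6p gives p* = 100/3, q* = 83.
With the subsidy, sellers receive ps = pb + 6 for each unit, where pb is the price buyers pay.
Supply in terms of pb becomes qs = -117 + 6(pb + 6) = -81 + 6pb. Setting this equal to demand: 283 - 6pb = -81 + 6pb, so pb = 91/3.
Sellers receive ps = 91/3 + 6 = 109/3; q' = 283 − 6·(91/3) = 101.
ΔCS = ½(83 + 101)(100/3 − 91/3) = 276; ΔPS = ½(83 + 101)(109/3 − 100/3) = 276.
Government spending = 6 × 101 = 606.
Net change = 276 + 276 − 606 = -54. The loss equals the DWL triangle ½·6·18.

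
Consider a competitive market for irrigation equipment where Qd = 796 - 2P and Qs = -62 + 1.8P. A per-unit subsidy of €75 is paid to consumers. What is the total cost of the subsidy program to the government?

Pre-subsidy: 796 - 2P = -62 + 1.8P gives P* = 4290/19, Q* = 6544/19.
With the rebate, buyers effectively pay Pb = Ps − 75, where Ps is the price sellers receive.
Demand in terms of Ps becomes Qd = 796 − 2(Ps − 75) = 946 - 2Ps. Setting this equal to supply: 946 - 2Ps = -62 + 1.8Ps, so Ps = 5040/19.
Buyers pay Pb = 5040/19 − 75 = 3615/19; Q' = -62 + 1.8·(5040/19) = 7894/19.
Government outlay = subsidy × quantity = 75 × 7894/19 = 592050/19.

Government cost = 592050/19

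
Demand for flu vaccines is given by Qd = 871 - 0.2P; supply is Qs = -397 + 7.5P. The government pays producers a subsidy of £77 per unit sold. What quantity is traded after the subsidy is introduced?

Q' = 65686/77

Pre-subsidy: 871 - 0.2P = -397 + 7.5P gives P* = 12680/77, Q* = 64531/77.
With the subsidy, sellers receive Ps = Pb + 77 for each unit, where Pb is the price buyers pay.
Supply in terms of Pb becomes Qs = -397 + 7.5(Pb + 77) = 180.5 + 7.5Pb. Setting this equal to demand: 871 - 0.2Pb = 180.5 + 7.5Pb, so Pb = 6905/77.
Sellers receive Ps = 6905/77 + 77 = 12834/77; Q' = 871 − 0.2·(6905/77) = 65686/77.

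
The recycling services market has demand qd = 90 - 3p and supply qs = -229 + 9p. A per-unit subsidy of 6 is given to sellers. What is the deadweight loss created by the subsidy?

Pre-subsidy: 90 - 3p = -229 + 9p gives p* = 319/12, q* = 10.25.
With the subsidy, sellers receive ps = pb + 6 for each unit, where pb is the price buyers pay.
Supply in terms of pb becomes qs = -229 + 9(pb + 6) = -175 + 9pb. Setting this equal to demand: 90 - 3pb = -175 + 9pb, so pb = 265/12.
Sellers receive ps = 265/12 + 6 = 337/12; q' = 90 − 3·(265/12) = 23.75.
The subsidy expands output by 23.75 − 10.25 = 13.5 past the efficient level; on those units the gap between marginal cost and willingness to pay runs from 0 up to 6.
DWL = ½ × 6 × 13.5 = 40.5.

Deadweight loss = 40.5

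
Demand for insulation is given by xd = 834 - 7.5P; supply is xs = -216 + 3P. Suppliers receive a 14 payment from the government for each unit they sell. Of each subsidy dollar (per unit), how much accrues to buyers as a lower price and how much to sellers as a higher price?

Buyers gain 4 per unit; sellers gain 10 per unit

Pre-subsidy: 834 - 7.5P = -216 + 3P gives P* = 100, x* = 84.
With the subsidy, sellers receive Ps = Pb + 14 for each unit, where Pb is the price buyers pay.
Supply in terms of Pb becomes xs = -216 + 3(Pb + 14) = -174 + 3Pb. Setting this equal to demand: 834 - 7.5Pb = -174 + 3Pb, so Pb = 96.
Sellers receive Ps = 96 + 14 = 110; x' = 834 − 7.5·96 = 114.
Buyers' price falls by P* − Pb = 100 − 96 = 4; sellers' price rises by Ps − P* = 110 − 100 = 10.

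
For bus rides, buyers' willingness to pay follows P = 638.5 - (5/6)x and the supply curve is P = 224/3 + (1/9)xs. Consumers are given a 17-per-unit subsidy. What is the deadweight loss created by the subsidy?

Deadweight loss = 153

Pre-subsidy: 638.5 - (5/6)x = 224/3 + (1/9)x gives x* = 597 and P* = 141.
With the rebate, buyers effectively pay Pb = Ps − 17, where Ps is the price sellers receive.
On the curves, Pb = 638.5 - (5/6)x and Ps = 224/3 + (1/9)x; the wedge Ps − Pb = 17 gives 224/3 + (1/9)x − (638.5 - (5/6)x) = 17, so x' = 615.
Then Pb = 638.5 − (5/6)·615 = 126 and Ps = 224/3 + (1/9)·615 = 143.
The subsidy expands output by 615 − 597 = 18 past the efficient level; on those units the gap between marginal cost and willingness to pay runs from 0 up to 17.
DWL = ½ × 17 × 18 = 153.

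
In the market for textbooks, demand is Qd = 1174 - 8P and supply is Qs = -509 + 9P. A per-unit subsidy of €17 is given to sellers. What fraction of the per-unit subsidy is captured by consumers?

Consumer share = 9/17

Pre-subsidy: 1174 - 8P = -509 + 9P gives P* = 99, Q* = 382.
With the subsidy, sellers receive Ps = Pb + 17 for each unit, where Pb is the price buyers pay.
Supply in terms of Pb becomes Qs = -509 + 9(Pb + 17) = -356 + 9Pb. Setting this equal to demand: 1174 - 8Pb = -356 + 9Pb, so Pb = 90.
Sellers receive Ps = 90 + 17 = 107; Q' = 1174 − 8·90 = 454.
Buyers' price falls by P* − Pb = 99 − 90 = 9; sellers' price rises by Ps − P* = 107 − 99 = 8.
So consumers capture 9/17 = 9/17 of each unit of subsidy.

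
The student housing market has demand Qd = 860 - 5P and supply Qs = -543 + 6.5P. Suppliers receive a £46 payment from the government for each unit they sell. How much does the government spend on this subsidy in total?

Government cost = £17480

Pre-subsidy: 860 - 5P = -543 + 6.5P gives P* = 122, Q* = 250.
With the subsidy, sellers receive Ps = Pb + 46 for each unit, where Pb is the price buyers pay.
Supply in terms of Pb becomes Qs = -543 + 6.5(Pb + 46) = -244 + 6.5Pb. Setting this equal to demand: 860 - 5Pb = -244 + 6.5Pb, so Pb = 96.
Sellers receive Ps = 96 + 46 = 142; Q' = 860 − 5·96 = 380.
Government outlay = subsidy × quantity = 46 × 380 = 17480.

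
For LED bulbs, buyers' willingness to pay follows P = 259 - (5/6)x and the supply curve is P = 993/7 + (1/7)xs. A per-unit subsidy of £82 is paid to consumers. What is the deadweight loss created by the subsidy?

Deadweight loss = £3444

Pre-subsidy: 259 - (5/6)x = 993/7 + (1/7)x gives x* = 120 and P* = 159.
With the rebate, buyers effectively pay Pb = Ps − 82, where Ps is the price sellers receive.
On the curves, Pb = 259 - (5/6)x and Ps = 993/7 + (1/7)x; the wedge Ps − Pb = 82 gives 993/7 + (1/7)x − (259 - (5/6)x) = 82, so x' = 204.
Then Pb = 259 − (5/6)·204 = 89 and Ps = 993/7 + (1/7)·204 = 171.
The subsidy expands output by 204 − 120 = 84 past the efficient level; on those units the gap between marginal cost and willingness to pay runs from 0 up to 82.
DWL = ½ × 82 × 84 = 3444.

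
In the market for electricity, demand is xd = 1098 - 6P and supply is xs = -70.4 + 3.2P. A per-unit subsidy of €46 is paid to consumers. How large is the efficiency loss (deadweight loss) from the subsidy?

Deadweight loss = €2208

Pre-subsidy: 1098 - 6P = -70.4 + 3.2P gives P* = 127, x* = 336.
With the rebate, buyers effectively pay Pb = Ps − 46, where Ps is the price sellers receive.
Demand in terms of Ps becomes xd = 1098 − 6(Ps − 46) = 1374 - 6Ps. Setting this equal to supply: 1374 - 6Ps = -70.4 + 3.2Ps, so Ps = 157.
Buyers pay Pb = 157 − 46 = 111; x' = -70.4 + 3.2·157 = 432.
The subsidy expands output by 432 − 336 = 96 past the efficient level; on those units the gap between marginal cost and willingness to pay runs from 0 up to 46.
DWL = ½ × 46 × 96 = 2208.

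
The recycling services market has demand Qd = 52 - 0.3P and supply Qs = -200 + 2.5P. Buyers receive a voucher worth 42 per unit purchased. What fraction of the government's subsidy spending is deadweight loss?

Pre-subsidy: 52 - 0.3P = -200 + 2.5P gives P* = 90, Q* = 25.
With the rebate, buyers effectively pay Pb = Ps − 42, where Ps is the price sellers receive.
Demand in terms of Ps becomes Qd = 52 − 0.3(Ps − 42) = 64.6 - 0.3Ps. Setting this equal to supply: 64.6 - 0.3Ps = -200 + 2.5Ps, so Ps = 94.5.
Buyers pay Pb = 94.5 − 42 = 52.5; Q' = -200 + 2.5·94.5 = 36.25.
ΔCS = ½(25 + 36.25)(90 − 52.5) = 1148.4375; ΔPS = ½(25 + 36.25)(94.5 − 90) = 137.8125.
Government spending = 42 × 36.25 = 1522.5.
DWL = ½ × 42 × (36.25 − 25) = 236.25; fraction = 236.25 / 1522.5 = 9/58.

DWL / government spending = 9/58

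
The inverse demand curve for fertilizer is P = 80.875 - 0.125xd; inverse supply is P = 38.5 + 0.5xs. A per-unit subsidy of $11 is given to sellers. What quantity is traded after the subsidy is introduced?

Pre-subsidy: 80.875 - 0.125x = 38.5 + 0.5x gives x* = 67.8 and P* = 72.4.
With the subsidy, sellers receive Ps = Pb + 11 for each unit, where Pb is the price buyers pay.
On the curves, Pb = 80.875 - 0.125x and Ps = 38.5 + 0.5x; the wedge Ps − Pb = 11 gives 38.5 + 0.5x − (80.875 - 0.125x) = 11, so x' = 85.4.
Then Pb = 80.875 − 0.125·85.4 = 70.2 and Ps = 38.5 + 0.5·85.4 = 81.2.

x' = 85.4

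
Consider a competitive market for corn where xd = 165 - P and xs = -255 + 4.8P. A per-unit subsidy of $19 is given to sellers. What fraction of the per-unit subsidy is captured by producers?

Pre-subsidy: 165 - P = -255 + 4.8P gives P* = 2100/29, x* = 2685/29.
With the subsidy, sellers receive Ps = Pb + 19 for each unit, where Pb is the price buyers pay.
Supply in terms of Pb becomes xs = -255 + 4.8(Pb + 19) = -163.8 + 4.8Pb. Setting this equal to demand: 165 - Pb = -163.8 + 4.8Pb, so Pb = 1644/29.
Sellers receive Ps = 1644/29 + 19 = 2195/29; x' = 165 − 1·(1644/29) = 3141/29.
Buyers' price falls by P* − Pb = 2100/29 − 1644/29 = 456/29; sellers' price rises by Ps − P* = 2195/29 − 2100/29 = 95/29.
So producers capture (95/29)/19 = 5/29 of each unit of subsidy.

Producer share = 5/29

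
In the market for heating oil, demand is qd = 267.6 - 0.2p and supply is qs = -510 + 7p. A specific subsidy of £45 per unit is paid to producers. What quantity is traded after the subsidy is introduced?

Pre-subsidy: 267.6 - 0.2p = -510 + 7p gives p* = 108, q* = 246.
With the subsidy, sellers receive ps = pb + 45 for each unit, where pb is the price buyers pay.
Supply in terms of pb becomes qs = -510 + 7(pb + 45) = -195 + 7pb. Setting this equal to demand: 267.6 - 0.2pb = -195 + 7pb, so pb = 64.25.
Sellers receive ps = 64.25 + 45 = 109.25; q' = 267.6 − 0.2·64.25 = 254.75.

q' = 254.75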